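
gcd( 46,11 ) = 1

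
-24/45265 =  - 24/45265 = - 0.00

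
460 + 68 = 528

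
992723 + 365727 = 1358450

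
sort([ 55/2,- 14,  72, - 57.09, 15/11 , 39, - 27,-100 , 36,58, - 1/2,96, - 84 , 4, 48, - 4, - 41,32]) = [ - 100,-84, - 57.09,-41,-27, - 14, -4, - 1/2, 15/11, 4,55/2,32,  36,  39, 48,58 , 72, 96]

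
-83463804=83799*( - 996) 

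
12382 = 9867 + 2515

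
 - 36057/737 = -49  +  56/737 = -  48.92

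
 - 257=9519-9776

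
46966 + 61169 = 108135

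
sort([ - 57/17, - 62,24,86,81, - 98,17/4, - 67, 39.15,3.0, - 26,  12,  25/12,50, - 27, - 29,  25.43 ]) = [ - 98, - 67, - 62, - 29, - 27,  -  26 , - 57/17,25/12,3.0,17/4,  12,24,25.43,39.15, 50 , 81,86 ]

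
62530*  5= 312650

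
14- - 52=66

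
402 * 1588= 638376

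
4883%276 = 191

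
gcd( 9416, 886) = 2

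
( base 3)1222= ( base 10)53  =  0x35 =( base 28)1P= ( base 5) 203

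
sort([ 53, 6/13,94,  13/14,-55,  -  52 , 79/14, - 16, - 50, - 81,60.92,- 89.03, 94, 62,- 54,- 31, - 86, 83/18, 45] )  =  [ - 89.03, - 86,-81,-55, - 54, - 52, - 50 , - 31, - 16, 6/13, 13/14,83/18,79/14, 45, 53,60.92 , 62,94,  94]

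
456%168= 120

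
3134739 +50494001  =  53628740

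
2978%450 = 278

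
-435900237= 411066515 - 846966752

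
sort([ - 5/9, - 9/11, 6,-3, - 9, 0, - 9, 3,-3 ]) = [-9, - 9 , - 3, - 3, - 9/11, - 5/9,0 , 3, 6]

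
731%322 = 87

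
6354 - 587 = 5767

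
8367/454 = 8367/454 = 18.43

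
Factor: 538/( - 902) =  - 269/451 = -11^( - 1)*41^ (-1 )*269^1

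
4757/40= 118 + 37/40 = 118.92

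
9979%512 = 251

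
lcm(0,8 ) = 0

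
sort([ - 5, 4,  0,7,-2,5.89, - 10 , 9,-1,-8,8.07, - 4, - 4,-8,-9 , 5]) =[ - 10,-9, - 8, - 8, - 5, - 4, - 4, - 2,  -  1, 0, 4, 5,5.89,7,8.07,  9] 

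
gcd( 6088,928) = 8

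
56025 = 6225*9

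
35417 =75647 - 40230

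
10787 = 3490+7297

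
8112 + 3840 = 11952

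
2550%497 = 65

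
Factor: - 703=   -  19^1*37^1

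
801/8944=801/8944 = 0.09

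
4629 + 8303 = 12932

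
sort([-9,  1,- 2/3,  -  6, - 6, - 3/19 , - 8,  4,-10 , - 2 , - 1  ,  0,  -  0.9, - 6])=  [ - 10,-9, - 8,-6, - 6, - 6, - 2, - 1, - 0.9 , - 2/3, - 3/19, 0, 1,4]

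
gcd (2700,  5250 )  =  150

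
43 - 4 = 39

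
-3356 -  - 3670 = 314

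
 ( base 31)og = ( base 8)1370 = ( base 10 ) 760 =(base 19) 220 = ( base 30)pa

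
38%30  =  8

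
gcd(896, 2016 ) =224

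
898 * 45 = 40410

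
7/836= 7/836 = 0.01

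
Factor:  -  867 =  - 3^1 * 17^2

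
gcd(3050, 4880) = 610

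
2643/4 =2643/4 = 660.75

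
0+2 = 2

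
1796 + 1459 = 3255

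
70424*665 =46831960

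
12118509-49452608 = - 37334099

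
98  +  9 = 107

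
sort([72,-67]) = [ - 67,72 ]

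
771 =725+46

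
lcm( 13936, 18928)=1268176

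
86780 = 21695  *4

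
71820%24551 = 22718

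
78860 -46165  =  32695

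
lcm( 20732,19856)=1409776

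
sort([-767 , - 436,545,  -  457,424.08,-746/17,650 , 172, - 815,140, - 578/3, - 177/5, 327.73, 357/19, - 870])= [-870 , - 815, - 767 , - 457,  -  436, - 578/3, - 746/17, - 177/5  ,  357/19, 140, 172,327.73,424.08,545,650] 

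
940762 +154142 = 1094904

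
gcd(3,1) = 1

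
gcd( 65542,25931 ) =1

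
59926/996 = 361/6 = 60.17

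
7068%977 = 229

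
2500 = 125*20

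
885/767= 15/13 = 1.15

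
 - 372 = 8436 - 8808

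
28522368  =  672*42444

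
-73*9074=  - 662402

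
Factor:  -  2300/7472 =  - 575/1868= -2^( - 2) *5^2  *23^1 * 467^( - 1)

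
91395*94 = 8591130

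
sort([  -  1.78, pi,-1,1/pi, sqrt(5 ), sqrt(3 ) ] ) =[ - 1.78, - 1, 1/pi, sqrt( 3), sqrt( 5), pi] 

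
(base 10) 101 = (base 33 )32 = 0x65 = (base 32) 35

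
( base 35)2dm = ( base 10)2927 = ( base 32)2rf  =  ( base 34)2I3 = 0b101101101111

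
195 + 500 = 695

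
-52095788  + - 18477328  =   - 70573116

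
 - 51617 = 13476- 65093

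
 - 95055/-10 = 19011/2= 9505.50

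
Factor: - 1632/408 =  - 2^2 = - 4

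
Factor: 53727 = 3^1*17909^1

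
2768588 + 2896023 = 5664611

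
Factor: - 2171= -13^1* 167^1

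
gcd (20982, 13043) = 1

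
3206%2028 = 1178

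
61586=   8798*7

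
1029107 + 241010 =1270117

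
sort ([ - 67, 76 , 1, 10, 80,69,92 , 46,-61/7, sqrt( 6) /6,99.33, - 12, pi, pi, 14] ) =[ - 67 ,- 12, - 61/7, sqrt( 6) /6, 1, pi, pi, 10, 14, 46, 69, 76, 80, 92, 99.33] 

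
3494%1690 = 114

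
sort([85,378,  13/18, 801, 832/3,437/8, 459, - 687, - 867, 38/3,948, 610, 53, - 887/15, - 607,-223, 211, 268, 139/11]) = [ - 867, - 687, - 607, - 223,-887/15, 13/18,139/11, 38/3, 53, 437/8, 85,211, 268, 832/3 , 378, 459, 610,  801,948 ] 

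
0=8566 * 0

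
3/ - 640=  - 1 + 637/640=- 0.00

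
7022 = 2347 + 4675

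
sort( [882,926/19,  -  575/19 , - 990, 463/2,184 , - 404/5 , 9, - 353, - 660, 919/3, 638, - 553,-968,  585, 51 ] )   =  [ - 990, -968,-660, - 553, - 353,  -  404/5, - 575/19 , 9,  926/19 , 51, 184 , 463/2, 919/3,  585,638,  882 ]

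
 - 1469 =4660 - 6129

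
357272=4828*74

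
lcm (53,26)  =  1378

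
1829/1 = 1829= 1829.00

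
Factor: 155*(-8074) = -1251470 = -2^1*5^1 * 11^1*31^1 * 367^1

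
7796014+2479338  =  10275352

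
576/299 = 576/299 = 1.93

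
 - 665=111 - 776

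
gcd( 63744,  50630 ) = 166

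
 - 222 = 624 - 846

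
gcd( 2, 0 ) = 2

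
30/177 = 10/59 = 0.17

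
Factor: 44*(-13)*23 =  - 13156 = - 2^2*11^1 *13^1*  23^1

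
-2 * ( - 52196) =104392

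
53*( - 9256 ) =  - 490568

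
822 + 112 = 934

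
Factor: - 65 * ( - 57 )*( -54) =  - 2^1*3^4*5^1* 13^1* 19^1 = - 200070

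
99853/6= 99853/6=16642.17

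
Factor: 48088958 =2^1*113^1*389^1*547^1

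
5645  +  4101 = 9746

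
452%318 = 134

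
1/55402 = 1/55402 = 0.00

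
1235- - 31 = 1266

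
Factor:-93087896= -2^3*11^1*997^1*1061^1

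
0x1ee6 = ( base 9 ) 11758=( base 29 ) 9BM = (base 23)ell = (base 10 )7910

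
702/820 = 351/410 = 0.86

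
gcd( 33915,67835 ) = 5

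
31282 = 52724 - 21442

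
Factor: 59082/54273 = 86/79 = 2^1*43^1 * 79^(-1)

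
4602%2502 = 2100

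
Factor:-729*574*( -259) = 2^1*3^6*7^2*37^1*41^1  =  108377514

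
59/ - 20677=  - 1 + 20618/20677 =- 0.00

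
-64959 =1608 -66567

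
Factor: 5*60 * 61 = 2^2*3^1*5^2*61^1 = 18300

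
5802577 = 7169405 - 1366828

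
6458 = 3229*2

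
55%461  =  55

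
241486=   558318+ - 316832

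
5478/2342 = 2  +  397/1171 = 2.34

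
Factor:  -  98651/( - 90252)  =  2^( - 2)*3^( - 2)*7^1*17^1*23^( - 1)*109^( - 1 )*829^1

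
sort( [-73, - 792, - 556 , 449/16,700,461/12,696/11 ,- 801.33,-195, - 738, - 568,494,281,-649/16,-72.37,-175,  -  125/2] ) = [ - 801.33, - 792,-738, - 568,-556, - 195,  -  175,- 73, - 72.37,  -  125/2 , - 649/16,449/16 , 461/12, 696/11, 281, 494,700] 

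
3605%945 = 770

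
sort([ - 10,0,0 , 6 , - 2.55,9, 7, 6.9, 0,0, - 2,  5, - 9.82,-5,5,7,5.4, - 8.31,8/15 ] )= [ - 10, - 9.82, - 8.31, - 5, - 2.55, - 2,0, 0,0, 0,8/15 , 5,5,5.4, 6,6.9 , 7, 7,  9 ] 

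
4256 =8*532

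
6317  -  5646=671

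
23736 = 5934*4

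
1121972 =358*3134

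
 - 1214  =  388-1602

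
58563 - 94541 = -35978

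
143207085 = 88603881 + 54603204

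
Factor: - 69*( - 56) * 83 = 2^3*3^1*7^1*23^1* 83^1 = 320712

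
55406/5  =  55406/5  =  11081.20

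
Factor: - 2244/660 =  - 5^( - 1)*17^1  =  - 17/5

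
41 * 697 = 28577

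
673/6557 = 673/6557 = 0.10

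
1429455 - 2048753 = -619298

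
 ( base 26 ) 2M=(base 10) 74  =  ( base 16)4a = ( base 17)46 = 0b1001010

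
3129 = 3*1043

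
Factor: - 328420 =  - 2^2*5^1*16421^1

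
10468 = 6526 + 3942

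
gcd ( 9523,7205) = 1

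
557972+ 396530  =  954502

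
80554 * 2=161108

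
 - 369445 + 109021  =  -260424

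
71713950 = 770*93135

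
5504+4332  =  9836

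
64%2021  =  64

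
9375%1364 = 1191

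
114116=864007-749891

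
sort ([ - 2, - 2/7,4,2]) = [-2, - 2/7,2,4 ] 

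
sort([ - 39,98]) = [ - 39,98] 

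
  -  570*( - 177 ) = 100890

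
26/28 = 13/14 = 0.93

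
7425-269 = 7156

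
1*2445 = 2445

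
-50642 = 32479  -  83121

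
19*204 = 3876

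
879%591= 288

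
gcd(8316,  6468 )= 924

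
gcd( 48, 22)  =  2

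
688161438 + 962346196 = 1650507634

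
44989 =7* 6427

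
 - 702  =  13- 715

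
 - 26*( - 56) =1456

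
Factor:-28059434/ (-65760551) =2^1*13^1*109^1*9901^1*65760551^ (- 1)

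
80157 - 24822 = 55335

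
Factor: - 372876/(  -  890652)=193^1 *461^( - 1 ) = 193/461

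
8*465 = 3720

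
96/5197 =96/5197 =0.02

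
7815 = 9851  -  2036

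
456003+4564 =460567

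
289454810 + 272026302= 561481112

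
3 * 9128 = 27384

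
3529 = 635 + 2894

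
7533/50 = 150 + 33/50 = 150.66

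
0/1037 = 0 = 0.00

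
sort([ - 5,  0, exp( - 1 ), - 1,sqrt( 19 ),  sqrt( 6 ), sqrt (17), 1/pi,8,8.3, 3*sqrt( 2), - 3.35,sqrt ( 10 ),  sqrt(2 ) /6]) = [ - 5, - 3.35, - 1, 0,sqrt(2 )/6,1/pi, exp(-1),sqrt(6), sqrt( 10), sqrt( 17 ),3*sqrt(2),sqrt( 19 ),8,8.3] 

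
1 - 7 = -6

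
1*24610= 24610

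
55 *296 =16280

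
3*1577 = 4731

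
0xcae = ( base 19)8ig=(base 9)4406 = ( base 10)3246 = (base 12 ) 1a66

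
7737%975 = 912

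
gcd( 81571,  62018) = 1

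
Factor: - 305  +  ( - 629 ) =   -  2^1 *467^1 =- 934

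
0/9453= 0 = 0.00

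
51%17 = 0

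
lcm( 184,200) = 4600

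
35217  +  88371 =123588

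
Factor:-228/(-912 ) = 2^(  -  2 ) = 1/4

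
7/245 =1/35 = 0.03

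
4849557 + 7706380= 12555937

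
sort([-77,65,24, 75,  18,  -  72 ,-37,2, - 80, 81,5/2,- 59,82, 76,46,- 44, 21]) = [ - 80, - 77, - 72, -59, - 44, -37, 2, 5/2, 18,21, 24, 46,65,75,76, 81, 82 ] 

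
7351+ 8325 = 15676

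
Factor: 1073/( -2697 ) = -37/93 = - 3^( - 1 )*31^( - 1)*37^1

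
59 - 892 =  - 833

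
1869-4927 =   -  3058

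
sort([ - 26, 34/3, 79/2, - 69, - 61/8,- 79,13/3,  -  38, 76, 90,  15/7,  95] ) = [ - 79, - 69,-38, - 26, - 61/8, 15/7, 13/3, 34/3,79/2, 76, 90,95 ]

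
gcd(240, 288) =48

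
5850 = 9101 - 3251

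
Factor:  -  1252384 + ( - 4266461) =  - 3^2*5^1*29^1 * 4229^1 = - 5518845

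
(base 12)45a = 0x286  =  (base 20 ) 1C6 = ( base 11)538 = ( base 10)646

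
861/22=39 + 3/22 = 39.14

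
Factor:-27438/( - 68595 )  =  2/5 = 2^1*5^(-1 )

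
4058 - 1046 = 3012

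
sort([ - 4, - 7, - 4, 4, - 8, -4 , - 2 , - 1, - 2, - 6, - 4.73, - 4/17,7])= [ - 8, - 7,-6, - 4.73,-4, - 4,  -  4, - 2, - 2, - 1, - 4/17 , 4,  7]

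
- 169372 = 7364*( - 23)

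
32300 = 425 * 76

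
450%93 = 78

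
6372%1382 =844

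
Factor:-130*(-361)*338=2^2 * 5^1 * 13^3*19^2 =15862340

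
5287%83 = 58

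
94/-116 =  - 47/58 = - 0.81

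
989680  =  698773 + 290907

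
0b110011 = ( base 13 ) 3c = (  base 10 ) 51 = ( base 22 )27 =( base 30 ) 1l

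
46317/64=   46317/64 = 723.70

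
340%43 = 39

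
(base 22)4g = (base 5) 404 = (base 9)125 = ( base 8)150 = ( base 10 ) 104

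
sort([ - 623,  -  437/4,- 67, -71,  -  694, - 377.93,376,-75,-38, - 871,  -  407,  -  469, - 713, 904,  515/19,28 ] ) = [ - 871, - 713, - 694, - 623, - 469,-407,- 377.93, - 437/4, - 75,  -  71 , - 67, - 38, 515/19,28,376, 904 ] 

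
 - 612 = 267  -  879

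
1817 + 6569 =8386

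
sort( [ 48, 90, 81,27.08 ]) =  [ 27.08 , 48, 81,90]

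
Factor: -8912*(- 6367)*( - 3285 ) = - 2^4*3^2*5^1*73^1 * 557^1*6367^1 = -  186399782640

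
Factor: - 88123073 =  - 47^1*1874959^1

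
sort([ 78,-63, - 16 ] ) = [ - 63 , -16,78]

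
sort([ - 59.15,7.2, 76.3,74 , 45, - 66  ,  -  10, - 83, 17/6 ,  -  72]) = [ - 83, - 72, - 66,-59.15, - 10, 17/6, 7.2,45,74,76.3 ]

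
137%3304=137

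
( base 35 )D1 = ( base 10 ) 456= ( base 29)fl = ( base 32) e8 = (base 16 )1C8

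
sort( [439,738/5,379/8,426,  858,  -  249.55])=[ - 249.55, 379/8 , 738/5,426,  439, 858 ]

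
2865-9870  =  -7005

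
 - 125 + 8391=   8266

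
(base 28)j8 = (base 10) 540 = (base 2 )1000011100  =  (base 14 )2a8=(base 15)260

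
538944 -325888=213056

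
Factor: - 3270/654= -5 = -5^1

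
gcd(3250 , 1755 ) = 65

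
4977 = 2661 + 2316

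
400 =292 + 108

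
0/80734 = 0 = 0.00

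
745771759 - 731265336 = 14506423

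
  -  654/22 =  - 30 + 3/11= -29.73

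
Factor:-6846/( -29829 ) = 14/61   =  2^1*7^1*61^(-1)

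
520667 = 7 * 74381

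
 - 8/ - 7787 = 8/7787 = 0.00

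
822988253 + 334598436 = 1157586689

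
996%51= 27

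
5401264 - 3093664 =2307600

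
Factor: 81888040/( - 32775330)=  - 8188804/3277533 = - 2^2*3^( - 1)*7^( - 1)*13^1* 97^( - 1 )*1609^ ( - 1)*157477^1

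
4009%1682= 645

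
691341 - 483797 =207544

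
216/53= 216/53 = 4.08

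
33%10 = 3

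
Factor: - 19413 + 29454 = 10041 = 3^1*3347^1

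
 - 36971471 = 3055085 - 40026556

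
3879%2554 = 1325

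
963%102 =45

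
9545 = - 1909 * ( - 5)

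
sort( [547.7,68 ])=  [68, 547.7 ] 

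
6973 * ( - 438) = - 3054174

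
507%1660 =507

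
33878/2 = 16939 = 16939.00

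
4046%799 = 51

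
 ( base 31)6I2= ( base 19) H9I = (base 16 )18B6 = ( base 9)8608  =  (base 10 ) 6326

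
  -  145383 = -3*48461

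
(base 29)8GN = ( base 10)7215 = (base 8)16057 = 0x1c2f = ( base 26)ahd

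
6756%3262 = 232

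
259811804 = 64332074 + 195479730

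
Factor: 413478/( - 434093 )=-702/737= - 2^1*3^3 * 11^ (-1)*13^1 * 67^( - 1 ) 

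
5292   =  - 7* (-756) 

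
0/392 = 0 = 0.00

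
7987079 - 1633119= 6353960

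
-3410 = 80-3490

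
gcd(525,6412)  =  7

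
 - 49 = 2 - 51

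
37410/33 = 12470/11 = 1133.64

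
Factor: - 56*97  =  -2^3*7^1 *97^1 = - 5432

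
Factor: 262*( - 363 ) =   -  95106 = - 2^1*3^1*11^2*131^1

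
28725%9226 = 1047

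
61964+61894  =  123858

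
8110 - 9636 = - 1526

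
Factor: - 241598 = - 2^1*7^1*17257^1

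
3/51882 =1/17294 = 0.00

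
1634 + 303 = 1937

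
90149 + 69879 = 160028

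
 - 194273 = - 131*1483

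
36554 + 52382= 88936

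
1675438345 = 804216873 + 871221472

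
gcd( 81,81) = 81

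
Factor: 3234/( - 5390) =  - 3^1*5^( - 1 ) = - 3/5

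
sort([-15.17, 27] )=[- 15.17,  27] 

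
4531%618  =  205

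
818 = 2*409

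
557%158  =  83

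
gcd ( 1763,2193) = 43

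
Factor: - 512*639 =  - 327168 = - 2^9 *3^2*71^1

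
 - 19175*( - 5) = 95875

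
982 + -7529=- 6547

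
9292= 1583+7709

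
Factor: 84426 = 2^1 * 3^1 * 14071^1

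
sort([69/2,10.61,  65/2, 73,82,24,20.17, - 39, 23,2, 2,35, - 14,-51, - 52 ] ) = [ - 52, - 51,-39, - 14,2,  2, 10.61, 20.17, 23,  24 , 65/2,69/2,35,73 , 82] 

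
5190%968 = 350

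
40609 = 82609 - 42000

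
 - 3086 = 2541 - 5627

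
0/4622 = 0 = 0.00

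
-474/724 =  - 1+125/362=-  0.65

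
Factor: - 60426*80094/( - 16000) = 1209940011/4000 = 2^ (-5 )*3^5*5^( - 3)*7^1*373^1*1907^1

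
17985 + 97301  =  115286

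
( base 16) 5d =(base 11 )85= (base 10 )93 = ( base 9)113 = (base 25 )3I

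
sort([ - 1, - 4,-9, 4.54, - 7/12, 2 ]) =[ - 9, - 4, - 1,-7/12, 2, 4.54]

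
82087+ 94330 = 176417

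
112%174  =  112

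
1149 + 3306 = 4455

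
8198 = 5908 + 2290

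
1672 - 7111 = -5439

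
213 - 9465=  - 9252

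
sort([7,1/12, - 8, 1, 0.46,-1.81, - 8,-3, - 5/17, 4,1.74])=[-8,-8, - 3, - 1.81,  -  5/17,  1/12, 0.46, 1,1.74,4,7 ] 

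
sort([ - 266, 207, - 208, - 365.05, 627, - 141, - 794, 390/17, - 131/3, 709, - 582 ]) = [  -  794, - 582, - 365.05 ,- 266, - 208, - 141, - 131/3,  390/17 , 207, 627, 709 ] 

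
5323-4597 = 726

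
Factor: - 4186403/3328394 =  -2^(  -  1)*13^1*  17^1*19^1 * 997^1*1087^ (-1)*1531^(- 1)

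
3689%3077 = 612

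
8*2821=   22568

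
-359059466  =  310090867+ - 669150333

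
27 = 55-28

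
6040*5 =30200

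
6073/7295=6073/7295 = 0.83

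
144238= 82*1759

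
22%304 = 22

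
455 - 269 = 186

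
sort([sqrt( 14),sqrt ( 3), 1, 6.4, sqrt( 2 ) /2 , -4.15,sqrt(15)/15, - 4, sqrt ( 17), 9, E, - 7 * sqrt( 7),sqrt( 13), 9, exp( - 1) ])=[ - 7*sqrt( 7), - 4.15, - 4,sqrt( 15) /15,exp(  -  1),sqrt( 2) /2,  1 , sqrt( 3), E,  sqrt(13), sqrt( 14 ), sqrt(17),6.4,  9, 9]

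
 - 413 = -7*59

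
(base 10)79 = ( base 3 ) 2221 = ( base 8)117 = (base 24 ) 37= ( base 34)2b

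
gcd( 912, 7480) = 8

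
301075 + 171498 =472573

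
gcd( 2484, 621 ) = 621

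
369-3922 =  - 3553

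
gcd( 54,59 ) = 1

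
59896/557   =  59896/557 = 107.53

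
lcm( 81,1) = 81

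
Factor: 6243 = 3^1*2081^1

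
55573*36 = 2000628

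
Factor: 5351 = 5351^1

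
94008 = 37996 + 56012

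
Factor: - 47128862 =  - 2^1*11^1*17^1*126013^1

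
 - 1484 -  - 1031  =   - 453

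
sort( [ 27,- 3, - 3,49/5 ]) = [ - 3,  -  3,49/5,27]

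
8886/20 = 4443/10 = 444.30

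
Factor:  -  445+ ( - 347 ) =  - 792=- 2^3*3^2  *  11^1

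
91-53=38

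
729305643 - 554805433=174500210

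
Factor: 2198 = 2^1 * 7^1 * 157^1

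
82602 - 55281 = 27321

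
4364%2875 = 1489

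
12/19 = 12/19 = 0.63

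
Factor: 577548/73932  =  789/101  =  3^1*101^( - 1 )*263^1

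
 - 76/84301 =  - 76/84301  =  - 0.00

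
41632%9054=5416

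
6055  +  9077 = 15132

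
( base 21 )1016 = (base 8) 22110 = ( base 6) 111000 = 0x2448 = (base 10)9288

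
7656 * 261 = 1998216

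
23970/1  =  23970 =23970.00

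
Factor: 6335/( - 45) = -3^( - 2)*7^1*181^1 = - 1267/9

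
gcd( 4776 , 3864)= 24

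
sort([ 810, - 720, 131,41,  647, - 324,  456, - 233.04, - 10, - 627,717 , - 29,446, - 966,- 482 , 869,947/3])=[ - 966, - 720,-627,-482, - 324, -233.04, - 29, - 10,41,131,947/3, 446, 456, 647,717,810,869]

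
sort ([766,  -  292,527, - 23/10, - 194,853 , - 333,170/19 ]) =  [ -333, - 292, - 194, -23/10,170/19, 527,766,853] 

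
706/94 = 353/47=7.51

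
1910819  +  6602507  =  8513326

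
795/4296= 265/1432  =  0.19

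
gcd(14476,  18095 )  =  3619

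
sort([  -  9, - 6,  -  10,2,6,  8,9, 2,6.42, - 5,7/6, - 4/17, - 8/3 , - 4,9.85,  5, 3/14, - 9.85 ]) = [ - 10, - 9.85, - 9, - 6, - 5, - 4, - 8/3, - 4/17,  3/14,7/6,2, 2, 5,6,6.42,8,9,9.85]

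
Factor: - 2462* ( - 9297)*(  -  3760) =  - 86063444640 = - 2^5 *3^2*5^1*47^1*1033^1*1231^1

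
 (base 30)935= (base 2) 10000000000011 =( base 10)8195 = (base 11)6180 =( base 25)D2K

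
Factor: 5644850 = 2^1*5^2*17^1*29^1*229^1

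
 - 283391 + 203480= -79911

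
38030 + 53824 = 91854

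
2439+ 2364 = 4803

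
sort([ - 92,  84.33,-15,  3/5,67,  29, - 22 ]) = [ - 92, - 22, - 15,3/5 , 29, 67,84.33] 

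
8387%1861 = 943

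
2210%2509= 2210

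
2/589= 2/589 = 0.00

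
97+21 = 118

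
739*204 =150756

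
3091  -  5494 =-2403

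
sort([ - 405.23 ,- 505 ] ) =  [ - 505, - 405.23] 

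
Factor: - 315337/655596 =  -2^( - 2)*3^(-2)*11^1 * 109^1*263^1*18211^( - 1 )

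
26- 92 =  - 66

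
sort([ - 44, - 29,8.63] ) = [  -  44, - 29,  8.63]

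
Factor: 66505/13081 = 5^1 * 47^1*103^ ( - 1) * 127^( - 1)*283^1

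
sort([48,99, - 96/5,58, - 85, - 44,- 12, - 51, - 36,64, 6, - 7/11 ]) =[-85, - 51 , - 44,-36, - 96/5, - 12,  -  7/11,6,48 , 58 , 64 , 99 ]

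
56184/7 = 8026 + 2/7 = 8026.29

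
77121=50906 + 26215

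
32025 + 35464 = 67489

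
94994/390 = 243 + 112/195 = 243.57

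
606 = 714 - 108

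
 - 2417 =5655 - 8072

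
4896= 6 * 816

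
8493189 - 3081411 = 5411778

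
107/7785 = 107/7785 = 0.01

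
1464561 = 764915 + 699646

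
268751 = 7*38393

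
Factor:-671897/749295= -3^ ( - 2)*5^( - 1 )*19^1 * 16651^( - 1) * 35363^1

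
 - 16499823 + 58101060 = 41601237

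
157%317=157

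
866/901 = 866/901 = 0.96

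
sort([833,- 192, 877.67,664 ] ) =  [ - 192  ,  664, 833, 877.67]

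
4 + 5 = 9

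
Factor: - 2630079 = - 3^2*292231^1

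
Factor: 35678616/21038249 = 2^3*3^1*1486609^1 *21038249^( - 1)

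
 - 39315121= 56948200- 96263321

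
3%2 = 1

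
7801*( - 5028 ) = -39223428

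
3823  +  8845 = 12668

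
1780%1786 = 1780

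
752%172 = 64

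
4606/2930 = 1+838/1465 = 1.57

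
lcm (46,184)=184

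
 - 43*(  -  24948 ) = 1072764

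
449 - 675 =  - 226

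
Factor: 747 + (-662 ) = 5^1 *17^1 = 85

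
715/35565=143/7113 = 0.02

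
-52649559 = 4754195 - 57403754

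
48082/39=1232 + 34/39  =  1232.87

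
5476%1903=1670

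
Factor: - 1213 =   -  1213^1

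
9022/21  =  429+13/21=429.62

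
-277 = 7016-7293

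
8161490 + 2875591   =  11037081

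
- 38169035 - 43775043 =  - 81944078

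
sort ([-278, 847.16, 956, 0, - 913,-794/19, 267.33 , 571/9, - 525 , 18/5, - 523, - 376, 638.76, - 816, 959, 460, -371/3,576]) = [-913 , - 816, - 525, - 523, - 376, - 278, - 371/3, - 794/19 , 0, 18/5, 571/9, 267.33,  460,  576,638.76, 847.16,956,959] 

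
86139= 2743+83396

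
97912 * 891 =87239592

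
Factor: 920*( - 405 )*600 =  - 223560000 =-2^6*3^5*5^4* 23^1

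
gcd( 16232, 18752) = 8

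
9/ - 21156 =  - 1  +  7049/7052 = -0.00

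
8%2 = 0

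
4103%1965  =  173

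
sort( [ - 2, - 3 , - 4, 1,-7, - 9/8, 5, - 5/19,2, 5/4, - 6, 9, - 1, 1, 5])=[ -7, - 6, - 4,-3, - 2, - 9/8, - 1, - 5/19,1, 1, 5/4, 2, 5, 5, 9] 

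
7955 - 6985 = 970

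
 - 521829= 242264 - 764093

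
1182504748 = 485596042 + 696908706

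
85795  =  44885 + 40910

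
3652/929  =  3+865/929=3.93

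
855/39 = 285/13 = 21.92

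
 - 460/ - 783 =460/783 = 0.59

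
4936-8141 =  - 3205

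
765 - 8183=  - 7418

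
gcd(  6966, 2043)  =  9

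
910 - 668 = 242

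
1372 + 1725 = 3097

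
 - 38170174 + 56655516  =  18485342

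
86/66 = 1 + 10/33 = 1.30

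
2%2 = 0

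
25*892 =22300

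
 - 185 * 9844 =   -  1821140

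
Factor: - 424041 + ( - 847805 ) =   -  2^1*635923^1 = -  1271846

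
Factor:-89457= - 3^1*29819^1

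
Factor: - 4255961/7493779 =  - 593^1*1123^( - 1 )*6673^ ( - 1) * 7177^1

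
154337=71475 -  - 82862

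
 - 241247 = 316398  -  557645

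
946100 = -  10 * ( - 94610) 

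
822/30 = 27 + 2/5=27.40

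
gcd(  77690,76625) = 5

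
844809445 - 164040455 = 680768990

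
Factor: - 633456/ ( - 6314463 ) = 70384/701607 = 2^4 * 3^( - 1) * 17^( - 1)*53^1*83^1*13757^( - 1)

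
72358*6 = 434148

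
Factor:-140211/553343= - 243/959 = -  3^5  *7^( - 1)*137^(  -  1)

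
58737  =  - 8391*( - 7)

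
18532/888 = 4633/222 =20.87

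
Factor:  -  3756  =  -2^2*3^1 * 313^1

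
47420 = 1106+46314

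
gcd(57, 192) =3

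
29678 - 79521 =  - 49843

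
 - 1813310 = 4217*( - 430)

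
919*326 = 299594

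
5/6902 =5/6902 = 0.00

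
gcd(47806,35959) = 11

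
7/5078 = 7/5078 = 0.00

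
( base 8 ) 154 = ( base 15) 73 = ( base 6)300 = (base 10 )108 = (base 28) 3o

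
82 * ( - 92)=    - 7544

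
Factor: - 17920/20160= - 8/9 = - 2^3*3^(-2)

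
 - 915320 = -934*980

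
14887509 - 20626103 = -5738594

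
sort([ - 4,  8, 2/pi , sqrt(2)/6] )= [- 4, sqrt(2)/6,2/pi, 8 ]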